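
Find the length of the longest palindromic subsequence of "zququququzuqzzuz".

One longest palindromic subsequence is zuquuquuquz (positions 1,3,4,5,7,8,9,11,12,15,16); it reads the same forward and backward, and the interval DP gives dp[1][16] = 11.

11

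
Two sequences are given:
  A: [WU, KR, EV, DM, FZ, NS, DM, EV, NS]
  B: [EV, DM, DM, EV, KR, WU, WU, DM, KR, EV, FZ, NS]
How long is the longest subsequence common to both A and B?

5

A longest common subsequence is WU, KR, EV, FZ, NS (length 5); the LCS DP confirms no longer common subsequence exists.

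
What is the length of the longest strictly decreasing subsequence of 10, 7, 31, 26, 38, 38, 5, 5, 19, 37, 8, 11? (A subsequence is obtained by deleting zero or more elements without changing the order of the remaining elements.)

Let dp[i] be the longest decreasing subsequence ending at position i. Then dp = [1, 2, 1, 2, 1, 1, 3, 3, 3, 2, 4, 4].
The maximum is 4; one witness is 31, 26, 19, 8 at positions 3,4,9,11.

4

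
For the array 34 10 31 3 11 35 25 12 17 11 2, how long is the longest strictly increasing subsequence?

4

One longest increasing subsequence is 10, 11, 12, 17 (positions 2,5,8,9), of length 4; no longer one exists.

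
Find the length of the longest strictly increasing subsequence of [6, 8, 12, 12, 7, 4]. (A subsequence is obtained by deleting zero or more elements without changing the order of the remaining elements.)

One longest increasing subsequence is 6, 8, 12 (positions 1,2,3), of length 3; no longer one exists.

3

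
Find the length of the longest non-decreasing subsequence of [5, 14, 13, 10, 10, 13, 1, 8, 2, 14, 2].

5

Let dp[i] be the longest non-decreasing subsequence ending at position i. Then dp = [1, 2, 2, 2, 3, 4, 1, 2, 2, 5, 3].
The maximum is 5; one witness is 5, 10, 10, 13, 14 at positions 1,4,5,6,10.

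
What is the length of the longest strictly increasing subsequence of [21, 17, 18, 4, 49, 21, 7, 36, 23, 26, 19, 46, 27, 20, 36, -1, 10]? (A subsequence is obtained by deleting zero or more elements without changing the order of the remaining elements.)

7

Let dp[i] be the longest increasing subsequence ending at position i. Then dp = [1, 1, 2, 1, 3, 3, 2, 4, 4, 5, 3, 6, 6, 4, 7, 1, 3].
The maximum is 7; one witness is 17, 18, 21, 23, 26, 27, 36 at positions 2,3,6,9,10,13,15.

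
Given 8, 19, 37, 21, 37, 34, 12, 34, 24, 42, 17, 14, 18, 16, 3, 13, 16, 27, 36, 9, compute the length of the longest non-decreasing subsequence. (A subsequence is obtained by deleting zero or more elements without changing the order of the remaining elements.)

Let dp[i] be the longest non-decreasing subsequence ending at position i. Then dp = [1, 2, 3, 3, 4, 4, 2, 5, 4, 6, 3, 3, 4, 4, 1, 3, 5, 6, 7, 2].
The maximum is 7; one witness is 8, 12, 14, 16, 16, 27, 36 at positions 1,7,12,14,17,18,19.

7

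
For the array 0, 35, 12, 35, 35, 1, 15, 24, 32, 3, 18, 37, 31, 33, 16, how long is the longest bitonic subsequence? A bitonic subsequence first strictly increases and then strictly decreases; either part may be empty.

Let inc[i] be the LIS ending at i and dec[i] the longest strictly decreasing subsequence starting at i. inc = [1, 2, 2, 3, 3, 2, 3, 4, 5, 3, 4, 6, 5, 6, 4], dec = [1, 4, 2, 4, 4, 1, 2, 3, 3, 1, 2, 3, 2, 2, 1].
max_i inc[i]+dec[i]−1 = 8, with one witness 0, 12, 15, 24, 32, 37, 33, 16.

8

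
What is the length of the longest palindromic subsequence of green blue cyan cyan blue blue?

4

Using dp[i][j] = 2 + dp[i+1][j−1] if the ends match, else max(dp[i+1][j], dp[i][j−1]):
dp[1][6] = 4. A witness is blue cyan cyan blue at positions 2,3,4,6.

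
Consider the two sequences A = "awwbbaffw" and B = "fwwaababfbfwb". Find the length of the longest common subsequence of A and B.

7

A longest common subsequence is wwbbffw (length 7); the LCS DP confirms no longer common subsequence exists.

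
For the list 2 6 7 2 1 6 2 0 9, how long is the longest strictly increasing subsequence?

4

Let dp[i] be the longest increasing subsequence ending at position i. Then dp = [1, 2, 3, 1, 1, 2, 2, 1, 4].
The maximum is 4; one witness is 2, 6, 7, 9 at positions 1,2,3,9.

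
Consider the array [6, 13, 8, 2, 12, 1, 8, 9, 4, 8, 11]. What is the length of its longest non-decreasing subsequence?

Scanning left to right, the best length ending at each element is: 6→1, 13→2, 8→2, 2→1, 12→3, 1→1, 8→3, 9→4, 4→2, 8→4, 11→5.
So the longest non-decreasing subsequence has length 5, e.g. 6, 8, 8, 9, 11.

5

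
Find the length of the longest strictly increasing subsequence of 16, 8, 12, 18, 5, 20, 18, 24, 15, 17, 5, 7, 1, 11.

5

One longest increasing subsequence is 8, 12, 18, 20, 24 (positions 2,3,4,6,8), of length 5; no longer one exists.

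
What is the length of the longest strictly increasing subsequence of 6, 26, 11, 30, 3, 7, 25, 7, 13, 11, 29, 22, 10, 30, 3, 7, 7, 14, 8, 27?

Scanning left to right, the best length ending at each element is: 6→1, 26→2, 11→2, 30→3, 3→1, 7→2, 25→3, 7→2, 13→3, 11→3, 29→4, 22→4, 10→3, 30→5, 3→1, 7→2, 7→2, 14→4, 8→3, 27→5.
So the longest increasing subsequence has length 5, e.g. 6, 11, 25, 29, 30.

5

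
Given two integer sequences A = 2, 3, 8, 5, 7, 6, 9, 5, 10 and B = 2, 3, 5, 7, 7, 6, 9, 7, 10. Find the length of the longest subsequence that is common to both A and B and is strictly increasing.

A longest common strictly increasing subsequence is 2, 3, 5, 7, 9, 10 (length 6); it appears in order in both A and B, and no longer such subsequence exists.

6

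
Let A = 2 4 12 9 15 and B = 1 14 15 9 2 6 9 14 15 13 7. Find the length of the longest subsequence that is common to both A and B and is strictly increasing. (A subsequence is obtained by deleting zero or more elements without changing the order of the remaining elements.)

For each value that appears in both, track the longest common increasing run ending there.
The best achievable length is 3; one witness is 2, 9, 15 (A-positions 1,4,5, B-positions 5,7,9).

3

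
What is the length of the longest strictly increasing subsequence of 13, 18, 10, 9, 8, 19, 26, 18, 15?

Let dp[i] be the longest increasing subsequence ending at position i. Then dp = [1, 2, 1, 1, 1, 3, 4, 2, 2].
The maximum is 4; one witness is 13, 18, 19, 26 at positions 1,2,6,7.

4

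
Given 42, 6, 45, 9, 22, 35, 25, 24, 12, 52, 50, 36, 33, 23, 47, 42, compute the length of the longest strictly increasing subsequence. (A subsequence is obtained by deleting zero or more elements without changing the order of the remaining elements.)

6

Scanning left to right, the best length ending at each element is: 42→1, 6→1, 45→2, 9→2, 22→3, 35→4, 25→4, 24→4, 12→3, 52→5, 50→5, 36→5, 33→5, 23→4, 47→6, 42→6.
So the longest increasing subsequence has length 6, e.g. 6, 9, 22, 35, 36, 47.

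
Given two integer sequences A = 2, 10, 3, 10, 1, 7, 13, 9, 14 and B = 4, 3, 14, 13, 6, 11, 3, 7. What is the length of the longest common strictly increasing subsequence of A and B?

A longest common strictly increasing subsequence is 3, 14 (length 2); it appears in order in both A and B, and no longer such subsequence exists.

2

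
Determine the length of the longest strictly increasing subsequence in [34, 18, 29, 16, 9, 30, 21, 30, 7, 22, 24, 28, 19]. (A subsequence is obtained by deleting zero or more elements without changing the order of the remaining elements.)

5

Let dp[i] be the longest increasing subsequence ending at position i. Then dp = [1, 1, 2, 1, 1, 3, 2, 3, 1, 3, 4, 5, 2].
The maximum is 5; one witness is 18, 21, 22, 24, 28 at positions 2,7,10,11,12.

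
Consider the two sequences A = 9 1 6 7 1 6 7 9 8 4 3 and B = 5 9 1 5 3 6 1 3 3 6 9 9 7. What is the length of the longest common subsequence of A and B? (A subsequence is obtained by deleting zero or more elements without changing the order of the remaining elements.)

6

Backtracking the LCS table gives one alignment: 9 (A1,B2) → 1 (A2,B3) → 6 (A3,B6) → 1 (A5,B7) → 6 (A6,B10) → 7 (A7,B13).
So the longest common subsequence has length 6.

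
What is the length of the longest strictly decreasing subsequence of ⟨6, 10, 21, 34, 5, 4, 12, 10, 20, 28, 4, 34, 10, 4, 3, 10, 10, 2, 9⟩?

Scanning left to right, the best length ending at each element is: 6→1, 10→1, 21→1, 34→1, 5→2, 4→3, 12→2, 10→3, 20→2, 28→2, 4→4, 34→1, 10→3, 4→4, 3→5, 10→3, 10→3, 2→6, 9→4.
So the longest decreasing subsequence has length 6, e.g. 21, 12, 10, 4, 3, 2.

6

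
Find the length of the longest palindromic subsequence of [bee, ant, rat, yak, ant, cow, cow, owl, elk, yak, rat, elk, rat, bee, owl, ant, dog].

8

One longest palindromic subsequence is ant rat yak cow cow yak rat ant (positions 2,3,4,6,7,10,13,16); it reads the same forward and backward, and the interval DP gives dp[1][17] = 8.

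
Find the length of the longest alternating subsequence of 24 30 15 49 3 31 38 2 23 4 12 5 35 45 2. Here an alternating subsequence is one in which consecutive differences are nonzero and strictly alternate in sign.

Track the best alternating length ending on an up-step vs a down-step at each position: up/down = 1/1, 2/1, 1/3, 4/1, 1/5, 6/5, 6/5, 1/7, 8/7, 8/9, 10/9, 10/11, 12/7, 12/5, 1/13.
The maximum over both is 13; one such subsequence is 24, 30, 15, 49, 3, 31, 2, 23, 4, 12, 5, 35, 2.

13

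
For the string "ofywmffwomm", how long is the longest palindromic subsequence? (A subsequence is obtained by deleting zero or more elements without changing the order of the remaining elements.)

Using dp[i][j] = 2 + dp[i+1][j−1] if the ends match, else max(dp[i+1][j], dp[i][j−1]):
dp[1][11] = 6. A witness is owffwo at positions 1,4,6,7,8,9.

6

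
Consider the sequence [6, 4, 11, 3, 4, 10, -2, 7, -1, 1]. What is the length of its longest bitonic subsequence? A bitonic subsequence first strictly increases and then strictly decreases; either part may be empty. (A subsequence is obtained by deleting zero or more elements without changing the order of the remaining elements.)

One longest bitonic subsequence is 6, 11, 10, 7, 1 (positions 1,3,6,8,10): it rises to 11 then falls. Length 5 is optimal.

5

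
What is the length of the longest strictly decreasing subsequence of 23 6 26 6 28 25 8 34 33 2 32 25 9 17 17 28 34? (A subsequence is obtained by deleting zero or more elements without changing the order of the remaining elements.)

One longest decreasing subsequence is 34, 33, 32, 25, 9 (positions 8,9,11,12,13), of length 5; no longer one exists.

5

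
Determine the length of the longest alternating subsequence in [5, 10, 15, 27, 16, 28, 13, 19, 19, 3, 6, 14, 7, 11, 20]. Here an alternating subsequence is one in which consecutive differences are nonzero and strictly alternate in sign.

A longest alternating subsequence is 5, 27, 16, 28, 13, 19, 3, 14, 7, 11 (positions 1,4,5,6,7,8,10,12,13,14); its 9 consecutive differences strictly alternate in sign, and length 10 is optimal.

10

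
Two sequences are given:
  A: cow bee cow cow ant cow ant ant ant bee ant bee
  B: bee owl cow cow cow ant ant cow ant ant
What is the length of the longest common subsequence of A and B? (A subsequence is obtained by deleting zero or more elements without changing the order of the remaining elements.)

A longest common subsequence is bee, cow, cow, cow, ant, ant, ant, ant (length 8); the LCS DP confirms no longer common subsequence exists.

8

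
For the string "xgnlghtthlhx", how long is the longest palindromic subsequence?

8

One longest palindromic subsequence is xlhtthlx (positions 1,4,6,7,8,9,10,12); it reads the same forward and backward, and the interval DP gives dp[1][12] = 8.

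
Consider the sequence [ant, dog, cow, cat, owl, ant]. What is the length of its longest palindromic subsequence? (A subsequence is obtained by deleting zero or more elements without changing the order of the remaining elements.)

One longest palindromic subsequence is ant owl ant (positions 1,5,6); it reads the same forward and backward, and the interval DP gives dp[1][6] = 3.

3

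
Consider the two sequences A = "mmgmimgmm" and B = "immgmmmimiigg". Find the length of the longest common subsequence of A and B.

A longest common subsequence is mmgmimg (length 7); the LCS DP confirms no longer common subsequence exists.

7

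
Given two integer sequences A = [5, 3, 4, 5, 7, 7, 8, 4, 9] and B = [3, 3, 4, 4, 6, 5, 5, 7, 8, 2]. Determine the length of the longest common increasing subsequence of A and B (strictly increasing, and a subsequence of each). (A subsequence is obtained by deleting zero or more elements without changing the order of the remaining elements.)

5

For each value that appears in both, track the longest common increasing run ending there.
The best achievable length is 5; one witness is 3, 4, 5, 7, 8 (A-positions 2,3,4,5,7, B-positions 1,3,6,8,9).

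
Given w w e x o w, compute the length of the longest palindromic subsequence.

One longest palindromic subsequence is wow (positions 1,5,6); it reads the same forward and backward, and the interval DP gives dp[1][6] = 3.

3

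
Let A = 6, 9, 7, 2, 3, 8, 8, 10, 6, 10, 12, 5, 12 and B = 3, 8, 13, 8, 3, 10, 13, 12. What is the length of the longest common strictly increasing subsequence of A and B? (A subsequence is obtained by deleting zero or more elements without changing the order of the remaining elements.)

4

A longest common strictly increasing subsequence is 3, 8, 10, 12 (length 4); it appears in order in both A and B, and no longer such subsequence exists.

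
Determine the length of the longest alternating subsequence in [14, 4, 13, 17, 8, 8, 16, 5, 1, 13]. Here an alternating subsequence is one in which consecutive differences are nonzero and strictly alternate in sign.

7

Track the best alternating length ending on an up-step vs a down-step at each position: up/down = 1/1, 1/2, 3/2, 3/1, 3/4, 3/4, 5/4, 3/6, 1/6, 7/6.
The maximum over both is 7; one such subsequence is 14, 4, 13, 8, 16, 5, 13.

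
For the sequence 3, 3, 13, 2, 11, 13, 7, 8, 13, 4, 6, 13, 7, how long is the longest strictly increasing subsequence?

4

One longest increasing subsequence is 3, 7, 8, 13 (positions 1,7,8,9), of length 4; no longer one exists.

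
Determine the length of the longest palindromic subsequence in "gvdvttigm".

5

Using dp[i][j] = 2 + dp[i+1][j−1] if the ends match, else max(dp[i+1][j], dp[i][j−1]):
dp[1][9] = 5. A witness is gvdvg at positions 1,2,3,4,8.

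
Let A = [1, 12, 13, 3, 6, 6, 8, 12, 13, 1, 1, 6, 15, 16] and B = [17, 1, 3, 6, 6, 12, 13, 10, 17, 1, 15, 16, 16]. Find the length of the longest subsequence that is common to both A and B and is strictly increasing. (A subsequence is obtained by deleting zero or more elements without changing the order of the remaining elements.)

A longest common strictly increasing subsequence is 1, 3, 6, 12, 13, 15, 16 (length 7); it appears in order in both A and B, and no longer such subsequence exists.

7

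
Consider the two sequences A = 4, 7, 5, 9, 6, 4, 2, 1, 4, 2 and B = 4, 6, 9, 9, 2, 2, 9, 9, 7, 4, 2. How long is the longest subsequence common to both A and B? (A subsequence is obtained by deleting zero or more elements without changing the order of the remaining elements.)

5

Backtracking the LCS table gives one alignment: 4 (A1,B1) → 9 (A4,B4) → 2 (A7,B6) → 4 (A9,B10) → 2 (A10,B11).
So the longest common subsequence has length 5.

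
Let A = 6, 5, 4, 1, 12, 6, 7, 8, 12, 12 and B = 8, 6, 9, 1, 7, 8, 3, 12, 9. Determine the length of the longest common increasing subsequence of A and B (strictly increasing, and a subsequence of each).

4

For each value that appears in both, track the longest common increasing run ending there.
The best achievable length is 4; one witness is 6, 7, 8, 12 (A-positions 1,7,8,9, B-positions 2,5,6,8).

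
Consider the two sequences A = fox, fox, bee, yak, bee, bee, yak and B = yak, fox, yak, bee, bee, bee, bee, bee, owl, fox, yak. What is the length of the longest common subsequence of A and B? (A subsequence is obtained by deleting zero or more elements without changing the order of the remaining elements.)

Backtracking the LCS table gives one alignment: fox (A1,B2) → bee (A3,B6) → bee (A5,B7) → bee (A6,B8) → yak (A7,B11).
So the longest common subsequence has length 5.

5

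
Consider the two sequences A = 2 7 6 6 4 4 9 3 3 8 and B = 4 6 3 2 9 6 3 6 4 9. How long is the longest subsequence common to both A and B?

5

Backtracking the LCS table gives one alignment: 2 (A1,B4) → 6 (A3,B6) → 6 (A4,B8) → 4 (A6,B9) → 9 (A7,B10).
So the longest common subsequence has length 5.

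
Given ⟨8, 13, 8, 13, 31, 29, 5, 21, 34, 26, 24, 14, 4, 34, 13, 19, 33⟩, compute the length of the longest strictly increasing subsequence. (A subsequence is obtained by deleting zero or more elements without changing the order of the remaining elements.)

5

Let dp[i] be the longest increasing subsequence ending at position i. Then dp = [1, 2, 1, 2, 3, 3, 1, 3, 4, 4, 4, 3, 1, 5, 2, 4, 5].
The maximum is 5; one witness is 8, 13, 21, 26, 34 at positions 1,2,8,10,14.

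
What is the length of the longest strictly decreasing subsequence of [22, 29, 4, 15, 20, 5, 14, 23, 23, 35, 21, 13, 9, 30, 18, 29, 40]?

Let dp[i] be the longest decreasing subsequence ending at position i. Then dp = [1, 1, 2, 2, 2, 3, 3, 2, 2, 1, 3, 4, 5, 2, 4, 3, 1].
The maximum is 5; one witness is 22, 15, 14, 13, 9 at positions 1,4,7,12,13.

5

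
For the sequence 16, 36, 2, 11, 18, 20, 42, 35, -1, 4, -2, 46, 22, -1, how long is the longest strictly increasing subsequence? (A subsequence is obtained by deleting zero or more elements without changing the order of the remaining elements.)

Scanning left to right, the best length ending at each element is: 16→1, 36→2, 2→1, 11→2, 18→3, 20→4, 42→5, 35→5, -1→1, 4→2, -2→1, 46→6, 22→5, -1→2.
So the longest increasing subsequence has length 6, e.g. 2, 11, 18, 20, 42, 46.

6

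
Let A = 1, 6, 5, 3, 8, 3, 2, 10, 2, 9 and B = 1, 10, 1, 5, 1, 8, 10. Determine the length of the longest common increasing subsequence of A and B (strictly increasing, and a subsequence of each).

4

A longest common strictly increasing subsequence is 1, 5, 8, 10 (length 4); it appears in order in both A and B, and no longer such subsequence exists.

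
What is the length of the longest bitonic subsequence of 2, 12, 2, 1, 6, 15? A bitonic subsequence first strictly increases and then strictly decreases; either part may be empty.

One longest bitonic subsequence is 2, 12, 2, 1 (positions 1,2,3,4): it rises to 12 then falls. Length 4 is optimal.

4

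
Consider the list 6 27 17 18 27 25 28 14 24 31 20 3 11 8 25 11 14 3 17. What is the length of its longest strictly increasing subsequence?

Scanning left to right, the best length ending at each element is: 6→1, 27→2, 17→2, 18→3, 27→4, 25→4, 28→5, 14→2, 24→4, 31→6, 20→4, 3→1, 11→2, 8→2, 25→5, 11→3, 14→4, 3→1, 17→5.
So the longest increasing subsequence has length 6, e.g. 6, 17, 18, 27, 28, 31.

6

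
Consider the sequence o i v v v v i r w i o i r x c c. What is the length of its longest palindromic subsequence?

8

One longest palindromic subsequence is oivvvvio (positions 1,2,3,4,5,6,10,11); it reads the same forward and backward, and the interval DP gives dp[1][16] = 8.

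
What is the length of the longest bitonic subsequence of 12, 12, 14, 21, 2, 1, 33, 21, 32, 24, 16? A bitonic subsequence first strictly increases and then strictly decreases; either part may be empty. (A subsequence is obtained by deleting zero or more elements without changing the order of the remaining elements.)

7

Let inc[i] be the LIS ending at i and dec[i] the longest strictly decreasing subsequence starting at i. inc = [1, 1, 2, 3, 1, 1, 4, 3, 4, 4, 3], dec = [3, 3, 3, 3, 2, 1, 4, 2, 3, 2, 1].
max_i inc[i]+dec[i]−1 = 7, with one witness 12, 14, 21, 33, 32, 24, 16.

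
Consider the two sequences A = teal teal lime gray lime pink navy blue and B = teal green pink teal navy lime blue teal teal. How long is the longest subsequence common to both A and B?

4

Backtracking the LCS table gives one alignment: teal (A1,B1) → teal (A2,B4) → lime (A5,B6) → blue (A8,B7).
So the longest common subsequence has length 4.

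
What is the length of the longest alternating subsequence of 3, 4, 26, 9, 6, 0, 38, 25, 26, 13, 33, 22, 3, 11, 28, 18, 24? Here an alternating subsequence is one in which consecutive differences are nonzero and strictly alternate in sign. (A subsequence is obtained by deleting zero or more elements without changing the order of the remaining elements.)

12

A longest alternating subsequence is 3, 26, 9, 38, 25, 26, 13, 33, 22, 28, 18, 24 (positions 1,3,4,7,8,9,10,11,12,15,16,17); its 11 consecutive differences strictly alternate in sign, and length 12 is optimal.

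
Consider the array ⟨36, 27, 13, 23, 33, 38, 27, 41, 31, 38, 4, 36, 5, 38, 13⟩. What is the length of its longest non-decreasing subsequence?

One longest non-decreasing subsequence is 13, 23, 33, 38, 38, 38 (positions 3,4,5,6,10,14), of length 6; no longer one exists.

6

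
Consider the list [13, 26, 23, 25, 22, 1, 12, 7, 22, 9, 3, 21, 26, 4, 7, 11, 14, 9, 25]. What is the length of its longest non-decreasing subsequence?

One longest non-decreasing subsequence is 1, 3, 4, 7, 11, 14, 25 (positions 6,11,14,15,16,17,19), of length 7; no longer one exists.

7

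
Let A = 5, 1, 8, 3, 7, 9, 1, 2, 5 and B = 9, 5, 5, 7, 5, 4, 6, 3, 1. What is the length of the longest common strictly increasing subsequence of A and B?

2

A longest common strictly increasing subsequence is 5, 7 (length 2); it appears in order in both A and B, and no longer such subsequence exists.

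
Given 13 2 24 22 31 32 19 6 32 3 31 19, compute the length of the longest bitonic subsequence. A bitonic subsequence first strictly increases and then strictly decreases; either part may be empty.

7

Let inc[i] be the LIS ending at i and dec[i] the longest strictly decreasing subsequence starting at i. inc = [1, 1, 2, 2, 3, 4, 2, 2, 4, 2, 3, 3], dec = [3, 1, 5, 4, 4, 4, 3, 2, 3, 1, 2, 1].
max_i inc[i]+dec[i]−1 = 7, with one witness 13, 24, 31, 32, 19, 6, 3.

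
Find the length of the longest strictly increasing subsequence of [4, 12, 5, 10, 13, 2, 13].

Let dp[i] be the longest increasing subsequence ending at position i. Then dp = [1, 2, 2, 3, 4, 1, 4].
The maximum is 4; one witness is 4, 5, 10, 13 at positions 1,3,4,5.

4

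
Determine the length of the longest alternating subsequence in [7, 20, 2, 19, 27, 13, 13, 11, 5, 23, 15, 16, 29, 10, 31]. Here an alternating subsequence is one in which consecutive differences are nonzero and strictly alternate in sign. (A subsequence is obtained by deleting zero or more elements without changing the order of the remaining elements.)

10

Track the best alternating length ending on an up-step vs a down-step at each position: up/down = 1/1, 2/1, 1/3, 4/3, 4/1, 4/5, 4/5, 4/5, 4/5, 6/5, 6/7, 8/7, 8/1, 6/9, 10/1.
The maximum over both is 10; one such subsequence is 7, 20, 2, 19, 13, 23, 15, 16, 10, 31.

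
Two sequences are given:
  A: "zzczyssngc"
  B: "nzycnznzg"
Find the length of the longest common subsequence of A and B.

A longest common subsequence is zczng (length 5); the LCS DP confirms no longer common subsequence exists.

5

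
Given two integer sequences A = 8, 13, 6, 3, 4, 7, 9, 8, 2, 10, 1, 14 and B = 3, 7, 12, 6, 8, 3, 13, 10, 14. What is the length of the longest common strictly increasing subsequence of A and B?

5

For each value that appears in both, track the longest common increasing run ending there.
The best achievable length is 5; one witness is 3, 7, 8, 10, 14 (A-positions 4,6,8,10,12, B-positions 1,2,5,8,9).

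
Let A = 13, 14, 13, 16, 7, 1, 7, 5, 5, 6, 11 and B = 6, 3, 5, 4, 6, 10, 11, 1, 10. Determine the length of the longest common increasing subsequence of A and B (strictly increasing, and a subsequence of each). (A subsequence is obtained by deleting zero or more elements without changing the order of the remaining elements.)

3

A longest common strictly increasing subsequence is 5, 6, 11 (length 3); it appears in order in both A and B, and no longer such subsequence exists.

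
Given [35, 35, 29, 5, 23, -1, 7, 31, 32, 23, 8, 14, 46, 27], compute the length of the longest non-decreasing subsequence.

5

One longest non-decreasing subsequence is 5, 23, 31, 32, 46 (positions 4,5,8,9,13), of length 5; no longer one exists.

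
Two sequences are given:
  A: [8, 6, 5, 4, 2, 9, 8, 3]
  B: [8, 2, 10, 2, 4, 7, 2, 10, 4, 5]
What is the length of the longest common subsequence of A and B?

3

A longest common subsequence is 8, 4, 2 (length 3); the LCS DP confirms no longer common subsequence exists.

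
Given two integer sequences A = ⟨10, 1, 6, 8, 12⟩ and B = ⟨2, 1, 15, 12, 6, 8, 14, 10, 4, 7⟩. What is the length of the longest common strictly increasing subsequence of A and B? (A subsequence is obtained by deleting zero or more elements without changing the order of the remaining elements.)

3

For each value that appears in both, track the longest common increasing run ending there.
The best achievable length is 3; one witness is 1, 6, 8 (A-positions 2,3,4, B-positions 2,5,6).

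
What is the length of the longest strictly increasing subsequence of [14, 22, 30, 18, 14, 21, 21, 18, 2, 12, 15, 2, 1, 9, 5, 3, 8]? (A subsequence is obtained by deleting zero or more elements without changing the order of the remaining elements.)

One longest increasing subsequence is 14, 22, 30 (positions 1,2,3), of length 3; no longer one exists.

3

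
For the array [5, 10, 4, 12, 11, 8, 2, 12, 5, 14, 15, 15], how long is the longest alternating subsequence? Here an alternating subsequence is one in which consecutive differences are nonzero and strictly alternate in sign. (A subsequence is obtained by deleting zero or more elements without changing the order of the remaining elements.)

8

Track the best alternating length ending on an up-step vs a down-step at each position: up/down = 1/1, 2/1, 1/3, 4/1, 4/5, 4/5, 1/5, 6/1, 6/7, 8/1, 8/1, 8/1.
The maximum over both is 8; one such subsequence is 5, 10, 4, 12, 11, 12, 5, 14.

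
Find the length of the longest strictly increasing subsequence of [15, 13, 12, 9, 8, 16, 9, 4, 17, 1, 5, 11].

3

Let dp[i] be the longest increasing subsequence ending at position i. Then dp = [1, 1, 1, 1, 1, 2, 2, 1, 3, 1, 2, 3].
The maximum is 3; one witness is 15, 16, 17 at positions 1,6,9.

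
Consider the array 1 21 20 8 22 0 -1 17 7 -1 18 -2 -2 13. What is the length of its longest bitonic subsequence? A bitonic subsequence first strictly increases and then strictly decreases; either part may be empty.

One longest bitonic subsequence is 1, 21, 20, 17, 7, -1, -2 (positions 1,2,3,8,9,10,13): it rises to 21 then falls. Length 7 is optimal.

7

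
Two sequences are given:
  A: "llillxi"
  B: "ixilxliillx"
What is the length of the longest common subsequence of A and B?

A longest common subsequence is llillx (length 6); the LCS DP confirms no longer common subsequence exists.

6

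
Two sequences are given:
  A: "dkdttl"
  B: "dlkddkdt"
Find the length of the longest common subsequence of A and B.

Backtracking the LCS table gives one alignment: d (A1,B5) → k (A2,B6) → d (A3,B7) → t (A5,B8).
So the longest common subsequence has length 4.

4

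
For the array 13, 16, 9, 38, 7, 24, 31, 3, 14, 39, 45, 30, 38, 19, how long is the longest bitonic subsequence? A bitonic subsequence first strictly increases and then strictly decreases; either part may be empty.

8

One longest bitonic subsequence is 13, 16, 24, 31, 39, 45, 38, 19 (positions 1,2,6,7,10,11,13,14): it rises to 45 then falls. Length 8 is optimal.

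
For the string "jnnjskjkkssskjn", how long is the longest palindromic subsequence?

9

Using dp[i][j] = 2 + dp[i+1][j−1] if the ends match, else max(dp[i+1][j], dp[i][j−1]):
dp[1][15] = 9. A witness is njkssskjn at positions 2,4,6,10,11,12,13,14,15.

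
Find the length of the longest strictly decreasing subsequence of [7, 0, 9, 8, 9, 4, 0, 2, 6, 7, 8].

One longest decreasing subsequence is 9, 8, 4, 0 (positions 3,4,6,7), of length 4; no longer one exists.

4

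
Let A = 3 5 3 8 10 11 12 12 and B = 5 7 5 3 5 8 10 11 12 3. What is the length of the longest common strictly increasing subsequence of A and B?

6

A longest common strictly increasing subsequence is 3, 5, 8, 10, 11, 12 (length 6); it appears in order in both A and B, and no longer such subsequence exists.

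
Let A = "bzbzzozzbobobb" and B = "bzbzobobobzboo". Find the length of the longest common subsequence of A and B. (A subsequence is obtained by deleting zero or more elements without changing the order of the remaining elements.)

A longest common subsequence is bzbzobobobb (length 11); the LCS DP confirms no longer common subsequence exists.

11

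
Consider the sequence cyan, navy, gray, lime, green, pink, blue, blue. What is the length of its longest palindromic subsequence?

2

One longest palindromic subsequence is blue blue (positions 7,8); it reads the same forward and backward, and the interval DP gives dp[1][8] = 2.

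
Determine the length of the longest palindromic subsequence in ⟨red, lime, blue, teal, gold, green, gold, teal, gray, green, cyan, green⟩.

One longest palindromic subsequence is teal gold green gold teal (positions 4,5,6,7,8); it reads the same forward and backward, and the interval DP gives dp[1][12] = 5.

5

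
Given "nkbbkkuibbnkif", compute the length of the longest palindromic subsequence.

8

One longest palindromic subsequence is kbbkkbbk (positions 2,3,4,5,6,9,10,12); it reads the same forward and backward, and the interval DP gives dp[1][14] = 8.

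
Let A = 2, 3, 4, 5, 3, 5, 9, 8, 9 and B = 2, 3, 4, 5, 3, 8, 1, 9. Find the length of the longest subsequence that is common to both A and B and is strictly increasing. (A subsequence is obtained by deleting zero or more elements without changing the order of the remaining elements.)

6

A longest common strictly increasing subsequence is 2, 3, 4, 5, 8, 9 (length 6); it appears in order in both A and B, and no longer such subsequence exists.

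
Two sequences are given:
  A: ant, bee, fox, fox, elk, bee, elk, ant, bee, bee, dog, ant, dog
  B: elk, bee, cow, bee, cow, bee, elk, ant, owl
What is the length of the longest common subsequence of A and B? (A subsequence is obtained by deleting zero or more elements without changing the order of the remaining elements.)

5

A longest common subsequence is elk, bee, bee, bee, ant (length 5); the LCS DP confirms no longer common subsequence exists.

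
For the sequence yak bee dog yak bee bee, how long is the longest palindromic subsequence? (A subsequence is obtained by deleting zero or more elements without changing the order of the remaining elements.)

3

Using dp[i][j] = 2 + dp[i+1][j−1] if the ends match, else max(dp[i+1][j], dp[i][j−1]):
dp[1][6] = 3. A witness is bee bee bee at positions 2,5,6.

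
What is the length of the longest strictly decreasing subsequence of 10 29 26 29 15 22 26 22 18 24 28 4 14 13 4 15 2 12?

8

Scanning left to right, the best length ending at each element is: 10→1, 29→1, 26→2, 29→1, 15→3, 22→3, 26→2, 22→3, 18→4, 24→3, 28→2, 4→5, 14→5, 13→6, 4→7, 15→5, 2→8, 12→7.
So the longest decreasing subsequence has length 8, e.g. 29, 26, 22, 18, 14, 13, 4, 2.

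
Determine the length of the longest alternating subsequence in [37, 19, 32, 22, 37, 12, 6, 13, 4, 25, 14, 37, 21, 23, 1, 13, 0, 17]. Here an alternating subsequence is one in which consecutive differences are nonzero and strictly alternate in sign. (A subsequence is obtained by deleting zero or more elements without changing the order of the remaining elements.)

Track the best alternating length ending on an up-step vs a down-step at each position: up/down = 1/1, 1/2, 3/2, 3/4, 5/1, 1/6, 1/6, 7/6, 1/8, 9/6, 9/10, 11/1, 11/12, 13/12, 1/14, 15/14, 1/16, 17/14.
The maximum over both is 17; one such subsequence is 37, 19, 32, 22, 37, 12, 13, 4, 25, 14, 37, 21, 23, 1, 13, 0, 17.

17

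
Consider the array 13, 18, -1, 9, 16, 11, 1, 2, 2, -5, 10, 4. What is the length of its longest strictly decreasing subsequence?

Let dp[i] be the longest decreasing subsequence ending at position i. Then dp = [1, 1, 2, 2, 2, 3, 4, 4, 4, 5, 4, 5].
The maximum is 5; one witness is 18, 16, 11, 1, -5 at positions 2,5,6,7,10.

5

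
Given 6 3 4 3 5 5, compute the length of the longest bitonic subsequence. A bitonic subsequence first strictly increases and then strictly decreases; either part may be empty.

Let inc[i] be the LIS ending at i and dec[i] the longest strictly decreasing subsequence starting at i. inc = [1, 1, 2, 1, 3, 3], dec = [3, 1, 2, 1, 1, 1].
max_i inc[i]+dec[i]−1 = 3, with one witness 6, 4, 3.

3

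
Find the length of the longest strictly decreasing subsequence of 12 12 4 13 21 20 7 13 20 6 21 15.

4

Let dp[i] be the longest decreasing subsequence ending at position i. Then dp = [1, 1, 2, 1, 1, 2, 3, 3, 2, 4, 1, 3].
The maximum is 4; one witness is 21, 20, 7, 6 at positions 5,6,7,10.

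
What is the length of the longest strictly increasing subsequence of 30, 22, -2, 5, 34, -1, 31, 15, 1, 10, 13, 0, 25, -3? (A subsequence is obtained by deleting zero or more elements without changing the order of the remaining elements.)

6

Scanning left to right, the best length ending at each element is: 30→1, 22→1, -2→1, 5→2, 34→3, -1→2, 31→3, 15→3, 1→3, 10→4, 13→5, 0→3, 25→6, -3→1.
So the longest increasing subsequence has length 6, e.g. -2, -1, 1, 10, 13, 25.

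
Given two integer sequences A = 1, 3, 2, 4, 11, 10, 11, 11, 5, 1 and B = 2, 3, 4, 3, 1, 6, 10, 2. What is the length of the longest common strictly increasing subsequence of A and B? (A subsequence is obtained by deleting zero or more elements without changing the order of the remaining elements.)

For each value that appears in both, track the longest common increasing run ending there.
The best achievable length is 3; one witness is 2, 4, 10 (A-positions 3,4,6, B-positions 1,3,7).

3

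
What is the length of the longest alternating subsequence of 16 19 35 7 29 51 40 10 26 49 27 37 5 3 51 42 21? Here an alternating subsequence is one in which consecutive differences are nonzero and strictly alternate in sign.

Track the best alternating length ending on an up-step vs a down-step at each position: up/down = 1/1, 2/1, 2/1, 1/3, 4/3, 4/1, 4/5, 4/5, 6/5, 6/5, 6/7, 8/7, 1/9, 1/9, 10/1, 10/11, 10/11.
The maximum over both is 11; one such subsequence is 16, 19, 7, 51, 40, 49, 27, 37, 5, 51, 42.

11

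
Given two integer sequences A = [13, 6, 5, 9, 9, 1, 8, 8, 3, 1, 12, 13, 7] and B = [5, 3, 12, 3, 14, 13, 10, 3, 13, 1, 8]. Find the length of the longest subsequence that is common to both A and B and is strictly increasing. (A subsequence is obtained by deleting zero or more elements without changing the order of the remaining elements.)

3

A longest common strictly increasing subsequence is 5, 12, 13 (length 3); it appears in order in both A and B, and no longer such subsequence exists.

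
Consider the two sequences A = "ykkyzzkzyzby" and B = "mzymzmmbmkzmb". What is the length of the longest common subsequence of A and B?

Backtracking the LCS table gives one alignment: y (A1,B3) → z (A5,B5) → k (A7,B10) → z (A8,B11) → b (A11,B13).
So the longest common subsequence has length 5.

5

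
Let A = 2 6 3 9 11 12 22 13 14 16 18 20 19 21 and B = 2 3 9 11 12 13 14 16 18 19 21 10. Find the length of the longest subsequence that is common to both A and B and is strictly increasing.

11

A longest common strictly increasing subsequence is 2, 3, 9, 11, 12, 13, 14, 16, 18, 19, 21 (length 11); it appears in order in both A and B, and no longer such subsequence exists.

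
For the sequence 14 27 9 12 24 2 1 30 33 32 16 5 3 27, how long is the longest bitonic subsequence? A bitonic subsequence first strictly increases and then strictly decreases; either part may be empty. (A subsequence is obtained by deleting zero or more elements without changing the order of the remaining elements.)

One longest bitonic subsequence is 9, 12, 24, 30, 33, 32, 16, 5, 3 (positions 3,4,5,8,9,10,11,12,13): it rises to 33 then falls. Length 9 is optimal.

9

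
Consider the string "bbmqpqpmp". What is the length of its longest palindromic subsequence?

5

One longest palindromic subsequence is mpqpm (positions 3,5,6,7,8); it reads the same forward and backward, and the interval DP gives dp[1][9] = 5.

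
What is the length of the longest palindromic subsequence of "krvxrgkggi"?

5

One longest palindromic subsequence is krxrk (positions 1,2,4,5,7); it reads the same forward and backward, and the interval DP gives dp[1][10] = 5.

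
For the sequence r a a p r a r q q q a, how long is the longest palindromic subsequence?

5

One longest palindromic subsequence is aqqqa (positions 2,8,9,10,11); it reads the same forward and backward, and the interval DP gives dp[1][11] = 5.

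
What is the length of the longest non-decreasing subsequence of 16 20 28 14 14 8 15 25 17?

Let dp[i] be the longest non-decreasing subsequence ending at position i. Then dp = [1, 2, 3, 1, 2, 1, 3, 4, 4].
The maximum is 4; one witness is 14, 14, 15, 25 at positions 4,5,7,8.

4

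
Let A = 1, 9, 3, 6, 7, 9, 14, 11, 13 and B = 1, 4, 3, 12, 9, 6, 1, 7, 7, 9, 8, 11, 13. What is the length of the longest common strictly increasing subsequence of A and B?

7

A longest common strictly increasing subsequence is 1, 3, 6, 7, 9, 11, 13 (length 7); it appears in order in both A and B, and no longer such subsequence exists.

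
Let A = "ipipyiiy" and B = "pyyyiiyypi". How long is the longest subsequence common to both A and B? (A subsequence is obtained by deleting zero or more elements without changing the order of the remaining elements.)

A longest common subsequence is pyiiy (length 5); the LCS DP confirms no longer common subsequence exists.

5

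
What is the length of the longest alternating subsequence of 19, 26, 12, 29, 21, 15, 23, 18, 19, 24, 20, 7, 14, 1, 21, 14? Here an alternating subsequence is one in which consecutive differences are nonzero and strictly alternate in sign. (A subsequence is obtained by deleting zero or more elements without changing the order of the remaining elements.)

13

A longest alternating subsequence is 19, 26, 12, 29, 21, 23, 18, 19, 7, 14, 1, 21, 14 (positions 1,2,3,4,5,7,8,9,12,13,14,15,16); its 12 consecutive differences strictly alternate in sign, and length 13 is optimal.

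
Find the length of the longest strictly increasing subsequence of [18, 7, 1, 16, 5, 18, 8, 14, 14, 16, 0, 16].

Let dp[i] be the longest increasing subsequence ending at position i. Then dp = [1, 1, 1, 2, 2, 3, 3, 4, 4, 5, 1, 5].
The maximum is 5; one witness is 1, 5, 8, 14, 16 at positions 3,5,7,8,10.

5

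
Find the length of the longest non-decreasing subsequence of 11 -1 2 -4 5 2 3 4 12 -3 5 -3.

6

Scanning left to right, the best length ending at each element is: 11→1, -1→1, 2→2, -4→1, 5→3, 2→3, 3→4, 4→5, 12→6, -3→2, 5→6, -3→3.
So the longest non-decreasing subsequence has length 6, e.g. -1, 2, 2, 3, 4, 12.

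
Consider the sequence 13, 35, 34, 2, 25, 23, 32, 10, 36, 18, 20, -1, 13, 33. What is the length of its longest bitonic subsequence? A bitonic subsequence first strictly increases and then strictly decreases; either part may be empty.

Let inc[i] be the LIS ending at i and dec[i] the longest strictly decreasing subsequence starting at i. inc = [1, 2, 2, 1, 2, 2, 3, 2, 4, 3, 4, 1, 3, 5], dec = [3, 6, 5, 2, 4, 3, 3, 2, 3, 2, 2, 1, 1, 1].
max_i inc[i]+dec[i]−1 = 7, with one witness 13, 35, 34, 25, 23, 20, 13.

7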